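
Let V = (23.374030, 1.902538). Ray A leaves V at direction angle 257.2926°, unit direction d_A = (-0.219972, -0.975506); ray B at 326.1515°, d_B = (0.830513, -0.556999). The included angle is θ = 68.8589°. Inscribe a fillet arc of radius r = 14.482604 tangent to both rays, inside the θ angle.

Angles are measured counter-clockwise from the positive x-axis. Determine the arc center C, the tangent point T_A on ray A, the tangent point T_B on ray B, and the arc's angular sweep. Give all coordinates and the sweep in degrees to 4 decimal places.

center=(32.8543,-21.8937) T_A=(18.7265,-18.7080) T_B=(40.9211,-9.8657) sweep=111.1411

bisector direction at 291.7220° = (0.370104,-0.928990)
center distance |VC| = r/sin(θ/2) = 14.482604/sin(34.4295°) = 25.615199
C = V + |VC|·bis = (32.8543,-21.8937)
T_A = V + ((C−V)·d_A)·d_A = V + 21.1280·d_A = (18.7265,-18.7080)
T_B = V + ((C−V)·d_B)·d_B = V + 21.1280·d_B = (40.9211,-9.8657)
sweep = 180° − θ = 111.1411°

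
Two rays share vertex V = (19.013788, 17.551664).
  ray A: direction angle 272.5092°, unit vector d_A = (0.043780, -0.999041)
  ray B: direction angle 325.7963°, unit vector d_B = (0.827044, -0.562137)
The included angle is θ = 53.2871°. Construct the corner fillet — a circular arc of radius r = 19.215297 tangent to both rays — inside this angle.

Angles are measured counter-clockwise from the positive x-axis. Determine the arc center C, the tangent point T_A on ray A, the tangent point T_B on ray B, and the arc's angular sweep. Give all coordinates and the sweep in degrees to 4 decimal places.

center=(39.8874,-19.8697) T_A=(20.6905,-20.7109) T_B=(50.6890,-3.9778) sweep=126.7129

bisector direction at 299.1528° = (0.487140,-0.873324)
center distance |VC| = r/sin(θ/2) = 19.215297/sin(26.6436°) = 42.849338
C = V + |VC|·bis = (39.8874,-19.8697)
T_A = V + ((C−V)·d_A)·d_A = V + 38.2993·d_A = (20.6905,-20.7109)
T_B = V + ((C−V)·d_B)·d_B = V + 38.2993·d_B = (50.6890,-3.9778)
sweep = 180° − θ = 126.7129°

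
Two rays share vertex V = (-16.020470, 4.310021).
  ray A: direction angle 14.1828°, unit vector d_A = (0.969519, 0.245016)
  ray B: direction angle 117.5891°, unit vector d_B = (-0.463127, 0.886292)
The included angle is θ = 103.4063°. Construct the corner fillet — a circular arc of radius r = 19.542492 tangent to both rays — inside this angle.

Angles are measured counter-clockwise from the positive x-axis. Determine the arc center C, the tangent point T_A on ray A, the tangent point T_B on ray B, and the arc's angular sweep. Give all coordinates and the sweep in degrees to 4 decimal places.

center=(-5.8471,27.0379) T_A=(-1.0589,8.0911) T_B=(-23.1674,17.9873) sweep=76.5937

bisector direction at 65.8860° = (0.408554,0.912734)
center distance |VC| = r/sin(θ/2) = 19.542492/sin(51.7032°) = 24.900907
C = V + |VC|·bis = (-5.8471,27.0379)
T_A = V + ((C−V)·d_A)·d_A = V + 15.4320·d_A = (-1.0589,8.0911)
T_B = V + ((C−V)·d_B)·d_B = V + 15.4320·d_B = (-23.1674,17.9873)
sweep = 180° − θ = 76.5937°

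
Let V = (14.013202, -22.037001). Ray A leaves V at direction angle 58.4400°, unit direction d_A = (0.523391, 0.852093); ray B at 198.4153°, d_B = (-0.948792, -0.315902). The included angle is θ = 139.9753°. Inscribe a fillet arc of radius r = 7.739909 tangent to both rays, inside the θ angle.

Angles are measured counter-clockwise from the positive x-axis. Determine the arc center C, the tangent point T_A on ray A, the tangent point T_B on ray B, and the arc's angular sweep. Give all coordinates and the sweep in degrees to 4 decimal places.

bisector direction at 128.4277° = (-0.621526,0.783394)
center distance |VC| = r/sin(θ/2) = 7.739909/sin(69.9877°) = 8.237286
C = V + |VC|·bis = (8.8935,-15.5840)
T_A = V + ((C−V)·d_A)·d_A = V + 2.8190·d_A = (15.4886,-19.6350)
T_B = V + ((C−V)·d_B)·d_B = V + 2.8190·d_B = (11.3386,-22.9275)
sweep = 180° − θ = 40.0247°

center=(8.8935,-15.5840) T_A=(15.4886,-19.6350) T_B=(11.3386,-22.9275) sweep=40.0247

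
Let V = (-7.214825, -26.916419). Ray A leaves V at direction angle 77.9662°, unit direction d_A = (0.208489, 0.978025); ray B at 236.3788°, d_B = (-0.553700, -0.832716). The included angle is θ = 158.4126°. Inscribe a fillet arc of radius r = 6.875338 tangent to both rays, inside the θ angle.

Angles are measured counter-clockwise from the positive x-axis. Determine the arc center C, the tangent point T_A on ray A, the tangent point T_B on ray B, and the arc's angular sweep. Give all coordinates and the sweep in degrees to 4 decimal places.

bisector direction at 157.1725° = (-0.921677,0.387958)
center distance |VC| = r/sin(θ/2) = 6.875338/sin(79.2063°) = 6.999168
C = V + |VC|·bis = (-13.6658,-24.2010)
T_A = V + ((C−V)·d_A)·d_A = V + 1.3108·d_A = (-6.9415,-25.6345)
T_B = V + ((C−V)·d_B)·d_B = V + 1.3108·d_B = (-7.9406,-28.0079)
sweep = 180° − θ = 21.5874°

center=(-13.6658,-24.2010) T_A=(-6.9415,-25.6345) T_B=(-7.9406,-28.0079) sweep=21.5874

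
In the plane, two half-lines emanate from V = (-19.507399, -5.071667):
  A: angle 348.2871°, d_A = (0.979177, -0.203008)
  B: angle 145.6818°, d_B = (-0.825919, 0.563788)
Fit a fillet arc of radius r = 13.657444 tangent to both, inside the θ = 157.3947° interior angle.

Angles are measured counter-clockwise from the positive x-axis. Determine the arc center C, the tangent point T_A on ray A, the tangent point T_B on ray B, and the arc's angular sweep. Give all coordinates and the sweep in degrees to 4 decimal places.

center=(-14.0620,7.7472) T_A=(-16.8346,-5.6258) T_B=(-21.7619,-3.5327) sweep=22.6053

bisector direction at 66.9844° = (0.390981,0.920399)
center distance |VC| = r/sin(θ/2) = 13.657444/sin(78.6974°) = 13.927561
C = V + |VC|·bis = (-14.0620,7.7472)
T_A = V + ((C−V)·d_A)·d_A = V + 2.7297·d_A = (-16.8346,-5.6258)
T_B = V + ((C−V)·d_B)·d_B = V + 2.7297·d_B = (-21.7619,-3.5327)
sweep = 180° − θ = 22.6053°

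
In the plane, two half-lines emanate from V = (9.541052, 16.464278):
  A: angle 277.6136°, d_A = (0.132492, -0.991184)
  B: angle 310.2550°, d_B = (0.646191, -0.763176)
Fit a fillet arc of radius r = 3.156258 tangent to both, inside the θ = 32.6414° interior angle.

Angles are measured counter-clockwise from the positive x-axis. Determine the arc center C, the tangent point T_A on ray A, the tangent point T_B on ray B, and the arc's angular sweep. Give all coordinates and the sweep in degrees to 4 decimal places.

bisector direction at 293.9343° = (0.405689,-0.914011)
center distance |VC| = r/sin(θ/2) = 3.156258/sin(16.3207°) = 11.231697
C = V + |VC|·bis = (14.0976,6.1984)
T_A = V + ((C−V)·d_A)·d_A = V + 10.7791·d_A = (10.9692,5.7802)
T_B = V + ((C−V)·d_B)·d_B = V + 10.7791·d_B = (16.5064,8.2379)
sweep = 180° − θ = 147.3586°

center=(14.0976,6.1984) T_A=(10.9692,5.7802) T_B=(16.5064,8.2379) sweep=147.3586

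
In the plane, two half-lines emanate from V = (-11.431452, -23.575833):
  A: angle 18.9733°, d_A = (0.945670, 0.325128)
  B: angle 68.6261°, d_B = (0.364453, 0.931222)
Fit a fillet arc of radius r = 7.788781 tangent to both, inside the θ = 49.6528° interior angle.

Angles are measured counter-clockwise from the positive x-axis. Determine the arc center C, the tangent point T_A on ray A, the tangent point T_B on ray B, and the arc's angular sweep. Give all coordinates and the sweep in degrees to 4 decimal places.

center=(1.9576,-10.7363) T_A=(4.4899,-18.1020) T_B=(-5.2955,-7.8977) sweep=130.3472

bisector direction at 43.7997° = (0.721764,0.692139)
center distance |VC| = r/sin(θ/2) = 7.788781/sin(24.8264°) = 18.550445
C = V + |VC|·bis = (1.9576,-10.7363)
T_A = V + ((C−V)·d_A)·d_A = V + 16.8361·d_A = (4.4899,-18.1020)
T_B = V + ((C−V)·d_B)·d_B = V + 16.8361·d_B = (-5.2955,-7.8977)
sweep = 180° − θ = 130.3472°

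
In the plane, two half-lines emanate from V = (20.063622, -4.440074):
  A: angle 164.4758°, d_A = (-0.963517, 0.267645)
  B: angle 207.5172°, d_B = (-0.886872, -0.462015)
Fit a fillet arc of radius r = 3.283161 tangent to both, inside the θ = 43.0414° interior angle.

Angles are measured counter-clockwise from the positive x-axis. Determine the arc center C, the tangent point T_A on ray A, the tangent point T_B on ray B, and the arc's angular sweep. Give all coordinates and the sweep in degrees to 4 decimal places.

bisector direction at 185.9965° = (-0.994528,-0.104468)
center distance |VC| = r/sin(θ/2) = 3.283161/sin(21.5207°) = 8.949909
C = V + |VC|·bis = (11.1627,-5.3751)
T_A = V + ((C−V)·d_A)·d_A = V + 8.3260·d_A = (12.0414,-2.2117)
T_B = V + ((C−V)·d_B)·d_B = V + 8.3260·d_B = (12.6796,-8.2868)
sweep = 180° − θ = 136.9586°

center=(11.1627,-5.3751) T_A=(12.0414,-2.2117) T_B=(12.6796,-8.2868) sweep=136.9586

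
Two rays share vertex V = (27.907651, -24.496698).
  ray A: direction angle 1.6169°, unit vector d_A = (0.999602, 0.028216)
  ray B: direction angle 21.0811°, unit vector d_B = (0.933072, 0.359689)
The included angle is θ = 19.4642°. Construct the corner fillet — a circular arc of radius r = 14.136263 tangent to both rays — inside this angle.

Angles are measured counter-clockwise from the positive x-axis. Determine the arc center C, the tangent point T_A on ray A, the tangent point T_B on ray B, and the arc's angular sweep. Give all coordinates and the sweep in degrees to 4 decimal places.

bisector direction at 11.3490° = (0.980447,0.196785)
center distance |VC| = r/sin(θ/2) = 14.136263/sin(9.7321°) = 83.625945
C = V + |VC|·bis = (109.8984,-8.0404)
T_A = V + ((C−V)·d_A)·d_A = V + 82.4225·d_A = (110.2973,-22.1710)
T_B = V + ((C−V)·d_B)·d_B = V + 82.4225·d_B = (104.8138,5.1498)
sweep = 180° − θ = 160.5358°

center=(109.8984,-8.0404) T_A=(110.2973,-22.1710) T_B=(104.8138,5.1498) sweep=160.5358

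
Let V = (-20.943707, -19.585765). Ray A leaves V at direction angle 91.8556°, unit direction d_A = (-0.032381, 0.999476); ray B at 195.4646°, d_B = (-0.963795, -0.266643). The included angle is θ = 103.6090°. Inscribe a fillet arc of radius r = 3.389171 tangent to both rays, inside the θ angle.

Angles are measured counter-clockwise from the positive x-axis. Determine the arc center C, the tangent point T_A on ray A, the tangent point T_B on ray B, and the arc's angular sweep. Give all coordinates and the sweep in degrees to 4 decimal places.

bisector direction at 143.6601° = (-0.805516,0.592574)
center distance |VC| = r/sin(θ/2) = 3.389171/sin(51.8045°) = 4.312441
C = V + |VC|·bis = (-24.4174,-17.0303)
T_A = V + ((C−V)·d_A)·d_A = V + 2.6666·d_A = (-21.0301,-16.9206)
T_B = V + ((C−V)·d_B)·d_B = V + 2.6666·d_B = (-23.5137,-20.2968)
sweep = 180° − θ = 76.3910°

center=(-24.4174,-17.0303) T_A=(-21.0301,-16.9206) T_B=(-23.5137,-20.2968) sweep=76.3910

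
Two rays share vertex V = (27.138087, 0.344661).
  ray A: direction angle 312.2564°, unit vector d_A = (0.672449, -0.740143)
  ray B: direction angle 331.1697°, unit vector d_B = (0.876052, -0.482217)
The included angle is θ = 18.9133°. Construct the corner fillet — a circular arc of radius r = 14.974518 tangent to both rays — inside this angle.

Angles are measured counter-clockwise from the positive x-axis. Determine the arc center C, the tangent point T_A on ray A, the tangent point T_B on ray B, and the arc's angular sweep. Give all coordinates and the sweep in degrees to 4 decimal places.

center=(98.6759,-56.1261) T_A=(87.5926,-66.1957) T_B=(105.8969,-43.0076) sweep=161.0867

bisector direction at 321.7131° = (0.784918,-0.619600)
center distance |VC| = r/sin(θ/2) = 14.974518/sin(9.4566°) = 91.140574
C = V + |VC|·bis = (98.6759,-56.1261)
T_A = V + ((C−V)·d_A)·d_A = V + 89.9020·d_A = (87.5926,-66.1957)
T_B = V + ((C−V)·d_B)·d_B = V + 89.9020·d_B = (105.8969,-43.0076)
sweep = 180° − θ = 161.0867°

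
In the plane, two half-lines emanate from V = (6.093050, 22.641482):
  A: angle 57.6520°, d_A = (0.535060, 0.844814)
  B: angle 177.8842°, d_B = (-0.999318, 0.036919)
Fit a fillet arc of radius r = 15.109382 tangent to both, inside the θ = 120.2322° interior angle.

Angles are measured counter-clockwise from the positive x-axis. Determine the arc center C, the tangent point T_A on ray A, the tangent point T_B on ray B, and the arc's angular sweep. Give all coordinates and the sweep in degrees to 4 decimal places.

center=(-2.0258,38.0611) T_A=(10.7388,29.9767) T_B=(-2.5837,22.9620) sweep=59.7678

bisector direction at 117.7681° = (-0.465894,0.884841)
center distance |VC| = r/sin(θ/2) = 15.109382/sin(60.1161°) = 17.426460
C = V + |VC|·bis = (-2.0258,38.0611)
T_A = V + ((C−V)·d_A)·d_A = V + 8.6826·d_A = (10.7388,29.9767)
T_B = V + ((C−V)·d_B)·d_B = V + 8.6826·d_B = (-2.5837,22.9620)
sweep = 180° − θ = 59.7678°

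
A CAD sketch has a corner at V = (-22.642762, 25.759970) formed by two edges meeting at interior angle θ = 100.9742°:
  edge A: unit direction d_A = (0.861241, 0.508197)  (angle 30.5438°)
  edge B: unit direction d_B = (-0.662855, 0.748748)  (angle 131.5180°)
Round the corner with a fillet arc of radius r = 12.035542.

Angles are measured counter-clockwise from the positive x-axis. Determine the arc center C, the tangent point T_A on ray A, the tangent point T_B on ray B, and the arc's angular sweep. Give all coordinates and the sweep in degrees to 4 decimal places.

bisector direction at 81.0309° = (0.155902,0.987773)
center distance |VC| = r/sin(θ/2) = 12.035542/sin(50.4871°) = 15.600561
C = V + |VC|·bis = (-20.2106,41.1698)
T_A = V + ((C−V)·d_A)·d_A = V + 9.9259·d_A = (-14.0942,30.8043)
T_B = V + ((C−V)·d_B)·d_B = V + 9.9259·d_B = (-29.2222,33.1920)
sweep = 180° − θ = 79.0258°

center=(-20.2106,41.1698) T_A=(-14.0942,30.8043) T_B=(-29.2222,33.1920) sweep=79.0258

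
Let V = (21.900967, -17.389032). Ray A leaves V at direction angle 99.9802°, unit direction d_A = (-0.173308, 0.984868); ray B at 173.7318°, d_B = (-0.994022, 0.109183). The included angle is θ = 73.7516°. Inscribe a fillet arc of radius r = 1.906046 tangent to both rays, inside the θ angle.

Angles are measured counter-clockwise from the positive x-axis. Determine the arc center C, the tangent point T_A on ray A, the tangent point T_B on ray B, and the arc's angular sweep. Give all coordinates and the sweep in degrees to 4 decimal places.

center=(19.5834,-15.2170) T_A=(21.4606,-14.8866) T_B=(19.3753,-17.1116) sweep=106.2484

bisector direction at 136.8560° = (-0.729637,0.683834)
center distance |VC| = r/sin(θ/2) = 1.906046/sin(36.8758°) = 3.176307
C = V + |VC|·bis = (19.5834,-15.2170)
T_A = V + ((C−V)·d_A)·d_A = V + 2.5408·d_A = (21.4606,-14.8866)
T_B = V + ((C−V)·d_B)·d_B = V + 2.5408·d_B = (19.3753,-17.1116)
sweep = 180° − θ = 106.2484°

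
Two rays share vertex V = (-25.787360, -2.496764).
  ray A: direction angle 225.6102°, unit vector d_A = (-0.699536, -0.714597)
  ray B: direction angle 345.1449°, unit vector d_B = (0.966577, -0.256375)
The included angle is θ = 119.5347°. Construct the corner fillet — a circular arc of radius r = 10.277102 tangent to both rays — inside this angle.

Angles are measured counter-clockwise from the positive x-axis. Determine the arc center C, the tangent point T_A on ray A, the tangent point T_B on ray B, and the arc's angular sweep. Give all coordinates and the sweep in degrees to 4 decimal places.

bisector direction at 285.3775° = (0.265178,-0.964199)
center distance |VC| = r/sin(θ/2) = 10.277102/sin(59.7674°) = 11.894959
C = V + |VC|·bis = (-22.6331,-13.9659)
T_A = V + ((C−V)·d_A)·d_A = V + 5.9893·d_A = (-29.9771,-6.7767)
T_B = V + ((C−V)·d_B)·d_B = V + 5.9893·d_B = (-19.9983,-4.0323)
sweep = 180° − θ = 60.4653°

center=(-22.6331,-13.9659) T_A=(-29.9771,-6.7767) T_B=(-19.9983,-4.0323) sweep=60.4653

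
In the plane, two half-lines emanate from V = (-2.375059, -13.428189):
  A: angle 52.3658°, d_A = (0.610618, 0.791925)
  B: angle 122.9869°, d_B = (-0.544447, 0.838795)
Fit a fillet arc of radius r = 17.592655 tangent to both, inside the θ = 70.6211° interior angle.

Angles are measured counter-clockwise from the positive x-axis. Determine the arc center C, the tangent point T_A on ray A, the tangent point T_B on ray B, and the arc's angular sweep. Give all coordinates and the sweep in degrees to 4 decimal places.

bisector direction at 87.6763° = (0.040544,0.999178)
center distance |VC| = r/sin(θ/2) = 17.592655/sin(35.3105°) = 30.436704
C = V + |VC|·bis = (-1.1410,16.9835)
T_A = V + ((C−V)·d_A)·d_A = V + 24.8373·d_A = (12.7910,6.2411)
T_B = V + ((C−V)·d_B)·d_B = V + 24.8373·d_B = (-15.8977,7.4052)
sweep = 180° − θ = 109.3789°

center=(-1.1410,16.9835) T_A=(12.7910,6.2411) T_B=(-15.8977,7.4052) sweep=109.3789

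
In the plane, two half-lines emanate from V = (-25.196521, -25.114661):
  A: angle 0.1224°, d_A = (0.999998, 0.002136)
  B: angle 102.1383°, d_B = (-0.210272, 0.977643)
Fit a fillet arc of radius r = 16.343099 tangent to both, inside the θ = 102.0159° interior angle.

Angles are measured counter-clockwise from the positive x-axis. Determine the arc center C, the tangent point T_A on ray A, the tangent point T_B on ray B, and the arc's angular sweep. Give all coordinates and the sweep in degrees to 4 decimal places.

center=(-12.0008,-8.7433) T_A=(-11.9659,-25.0864) T_B=(-27.9786,-12.1798) sweep=77.9841

bisector direction at 51.1303° = (0.627551,0.778576)
center distance |VC| = r/sin(θ/2) = 16.343099/sin(51.0080°) = 21.027277
C = V + |VC|·bis = (-12.0008,-8.7433)
T_A = V + ((C−V)·d_A)·d_A = V + 13.2306·d_A = (-11.9659,-25.0864)
T_B = V + ((C−V)·d_B)·d_B = V + 13.2306·d_B = (-27.9786,-12.1798)
sweep = 180° − θ = 77.9841°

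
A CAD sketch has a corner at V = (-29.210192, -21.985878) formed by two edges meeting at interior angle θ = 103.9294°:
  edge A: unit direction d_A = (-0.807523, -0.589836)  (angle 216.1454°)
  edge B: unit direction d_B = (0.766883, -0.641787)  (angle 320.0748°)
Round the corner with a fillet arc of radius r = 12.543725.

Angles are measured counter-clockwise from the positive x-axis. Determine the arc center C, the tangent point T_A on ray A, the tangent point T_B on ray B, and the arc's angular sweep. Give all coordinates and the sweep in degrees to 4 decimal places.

bisector direction at 268.1101° = (-0.032979,-0.999456)
center distance |VC| = r/sin(θ/2) = 12.543725/sin(51.9647°) = 15.925884
C = V + |VC|·bis = (-29.7354,-37.9031)
T_A = V + ((C−V)·d_A)·d_A = V + 9.8127·d_A = (-37.1342,-27.7738)
T_B = V + ((C−V)·d_B)·d_B = V + 9.8127·d_B = (-21.6850,-28.2835)
sweep = 180° − θ = 76.0706°

center=(-29.7354,-37.9031) T_A=(-37.1342,-27.7738) T_B=(-21.6850,-28.2835) sweep=76.0706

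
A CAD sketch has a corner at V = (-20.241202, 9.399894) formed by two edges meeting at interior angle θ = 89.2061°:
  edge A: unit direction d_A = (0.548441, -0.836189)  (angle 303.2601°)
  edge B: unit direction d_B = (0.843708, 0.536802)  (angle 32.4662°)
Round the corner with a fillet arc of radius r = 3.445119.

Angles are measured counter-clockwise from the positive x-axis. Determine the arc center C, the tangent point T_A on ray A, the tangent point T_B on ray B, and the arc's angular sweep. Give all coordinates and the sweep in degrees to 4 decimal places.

bisector direction at 347.8632° = (0.977648,-0.210247)
center distance |VC| = r/sin(θ/2) = 3.445119/sin(44.6031°) = 4.906242
C = V + |VC|·bis = (-15.4446,8.3684)
T_A = V + ((C−V)·d_A)·d_A = V + 3.4932·d_A = (-18.3254,6.4789)
T_B = V + ((C−V)·d_B)·d_B = V + 3.4932·d_B = (-17.2940,11.2750)
sweep = 180° − θ = 90.7939°

center=(-15.4446,8.3684) T_A=(-18.3254,6.4789) T_B=(-17.2940,11.2750) sweep=90.7939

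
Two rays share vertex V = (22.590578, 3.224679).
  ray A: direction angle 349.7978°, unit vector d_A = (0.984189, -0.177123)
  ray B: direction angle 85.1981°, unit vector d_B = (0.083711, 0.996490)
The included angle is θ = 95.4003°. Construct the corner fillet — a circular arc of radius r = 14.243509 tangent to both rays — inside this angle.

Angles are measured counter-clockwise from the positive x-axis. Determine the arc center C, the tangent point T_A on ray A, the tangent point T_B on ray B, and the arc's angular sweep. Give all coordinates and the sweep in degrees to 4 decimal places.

center=(37.8690,14.9474) T_A=(35.3462,0.9291) T_B=(23.6755,16.1397) sweep=84.5997

bisector direction at 37.4980° = (0.793375,0.608733)
center distance |VC| = r/sin(θ/2) = 14.243509/sin(47.7002°) = 19.257540
C = V + |VC|·bis = (37.8690,14.9474)
T_A = V + ((C−V)·d_A)·d_A = V + 12.9605·d_A = (35.3462,0.9291)
T_B = V + ((C−V)·d_B)·d_B = V + 12.9605·d_B = (23.6755,16.1397)
sweep = 180° − θ = 84.5997°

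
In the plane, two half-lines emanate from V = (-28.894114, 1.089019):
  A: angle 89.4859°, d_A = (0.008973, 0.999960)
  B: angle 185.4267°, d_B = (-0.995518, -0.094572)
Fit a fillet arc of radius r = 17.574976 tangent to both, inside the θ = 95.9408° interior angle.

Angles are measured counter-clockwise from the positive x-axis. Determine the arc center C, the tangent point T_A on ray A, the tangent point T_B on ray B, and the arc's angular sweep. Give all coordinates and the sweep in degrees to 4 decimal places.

center=(-46.3262,17.0871) T_A=(-28.7520,16.9294) T_B=(-44.6641,-0.4091) sweep=84.0592

bisector direction at 137.4563° = (-0.736762,0.676152)
center distance |VC| = r/sin(θ/2) = 17.574976/sin(47.9704°) = 23.660472
C = V + |VC|·bis = (-46.3262,17.0871)
T_A = V + ((C−V)·d_A)·d_A = V + 15.8410·d_A = (-28.7520,16.9294)
T_B = V + ((C−V)·d_B)·d_B = V + 15.8410·d_B = (-44.6641,-0.4091)
sweep = 180° − θ = 84.0592°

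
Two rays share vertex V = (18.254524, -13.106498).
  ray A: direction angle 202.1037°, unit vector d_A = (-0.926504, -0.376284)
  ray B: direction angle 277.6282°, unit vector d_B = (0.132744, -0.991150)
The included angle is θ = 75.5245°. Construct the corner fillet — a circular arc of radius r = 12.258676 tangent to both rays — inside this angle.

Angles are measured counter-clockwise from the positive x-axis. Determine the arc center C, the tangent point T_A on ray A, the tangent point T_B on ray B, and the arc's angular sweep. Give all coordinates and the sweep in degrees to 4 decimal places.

center=(8.2051,-30.4190) T_A=(3.5923,-19.0613) T_B=(20.3552,-28.7918) sweep=104.4755

bisector direction at 239.8659° = (-0.502025,-0.864853)
center distance |VC| = r/sin(θ/2) = 12.258676/sin(37.7623°) = 20.017880
C = V + |VC|·bis = (8.2051,-30.4190)
T_A = V + ((C−V)·d_A)·d_A = V + 15.8253·d_A = (3.5923,-19.0613)
T_B = V + ((C−V)·d_B)·d_B = V + 15.8253·d_B = (20.3552,-28.7918)
sweep = 180° − θ = 104.4755°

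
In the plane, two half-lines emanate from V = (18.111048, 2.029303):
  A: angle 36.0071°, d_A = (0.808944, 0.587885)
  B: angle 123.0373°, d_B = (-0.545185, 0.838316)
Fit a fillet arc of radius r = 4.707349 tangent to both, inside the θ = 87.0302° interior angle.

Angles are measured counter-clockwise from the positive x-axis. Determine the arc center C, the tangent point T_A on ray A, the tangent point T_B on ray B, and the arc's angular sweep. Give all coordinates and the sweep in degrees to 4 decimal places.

bisector direction at 79.5222° = (0.181855,0.983325)
center distance |VC| = r/sin(θ/2) = 4.707349/sin(43.5151°) = 6.836654
C = V + |VC|·bis = (19.3543,8.7520)
T_A = V + ((C−V)·d_A)·d_A = V + 4.9579·d_A = (22.1217,4.9440)
T_B = V + ((C−V)·d_B)·d_B = V + 4.9579·d_B = (15.4081,6.1856)
sweep = 180° − θ = 92.9698°

center=(19.3543,8.7520) T_A=(22.1217,4.9440) T_B=(15.4081,6.1856) sweep=92.9698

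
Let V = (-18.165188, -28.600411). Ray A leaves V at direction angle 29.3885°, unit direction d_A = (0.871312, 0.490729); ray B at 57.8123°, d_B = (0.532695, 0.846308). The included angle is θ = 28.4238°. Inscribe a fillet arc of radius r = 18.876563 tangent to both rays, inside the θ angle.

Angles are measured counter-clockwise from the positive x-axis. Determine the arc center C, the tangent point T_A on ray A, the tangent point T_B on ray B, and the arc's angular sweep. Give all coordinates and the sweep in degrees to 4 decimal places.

center=(37.5142,24.4231) T_A=(46.7775,7.9757) T_B=(21.5389,34.4786) sweep=151.5762

bisector direction at 43.6004° = (0.724167,0.689625)
center distance |VC| = r/sin(θ/2) = 18.876563/sin(14.2119°) = 76.887543
C = V + |VC|·bis = (37.5142,24.4231)
T_A = V + ((C−V)·d_A)·d_A = V + 74.5344·d_A = (46.7775,7.9757)
T_B = V + ((C−V)·d_B)·d_B = V + 74.5344·d_B = (21.5389,34.4786)
sweep = 180° − θ = 151.5762°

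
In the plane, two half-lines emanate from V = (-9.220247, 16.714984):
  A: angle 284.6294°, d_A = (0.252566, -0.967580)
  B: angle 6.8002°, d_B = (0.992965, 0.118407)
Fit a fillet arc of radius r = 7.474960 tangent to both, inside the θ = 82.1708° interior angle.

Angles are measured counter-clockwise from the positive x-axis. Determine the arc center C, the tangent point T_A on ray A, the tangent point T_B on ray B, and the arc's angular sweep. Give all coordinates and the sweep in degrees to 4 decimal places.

center=(0.1776,10.3077) T_A=(-7.0550,8.4198) T_B=(-0.7074,17.7301) sweep=97.8292

bisector direction at 325.7148° = (0.826244,-0.563313)
center distance |VC| = r/sin(θ/2) = 7.474960/sin(41.0854°) = 11.374241
C = V + |VC|·bis = (0.1776,10.3077)
T_A = V + ((C−V)·d_A)·d_A = V + 8.5731·d_A = (-7.0550,8.4198)
T_B = V + ((C−V)·d_B)·d_B = V + 8.5731·d_B = (-0.7074,17.7301)
sweep = 180° − θ = 97.8292°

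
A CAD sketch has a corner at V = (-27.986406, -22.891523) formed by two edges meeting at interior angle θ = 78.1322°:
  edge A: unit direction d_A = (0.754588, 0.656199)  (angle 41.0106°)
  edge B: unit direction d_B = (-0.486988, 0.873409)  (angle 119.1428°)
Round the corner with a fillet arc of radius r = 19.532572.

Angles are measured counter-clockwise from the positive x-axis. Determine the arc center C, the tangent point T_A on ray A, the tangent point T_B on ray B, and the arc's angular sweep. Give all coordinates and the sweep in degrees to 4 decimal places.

center=(-22.6453,7.6382) T_A=(-9.8281,-7.1008) T_B=(-39.7052,-1.8739) sweep=101.8678

bisector direction at 80.0767° = (0.172330,0.985039)
center distance |VC| = r/sin(θ/2) = 19.532572/sin(39.0661°) = 30.993430
C = V + |VC|·bis = (-22.6453,7.6382)
T_A = V + ((C−V)·d_A)·d_A = V + 24.0639·d_A = (-9.8281,-7.1008)
T_B = V + ((C−V)·d_B)·d_B = V + 24.0639·d_B = (-39.7052,-1.8739)
sweep = 180° − θ = 101.8678°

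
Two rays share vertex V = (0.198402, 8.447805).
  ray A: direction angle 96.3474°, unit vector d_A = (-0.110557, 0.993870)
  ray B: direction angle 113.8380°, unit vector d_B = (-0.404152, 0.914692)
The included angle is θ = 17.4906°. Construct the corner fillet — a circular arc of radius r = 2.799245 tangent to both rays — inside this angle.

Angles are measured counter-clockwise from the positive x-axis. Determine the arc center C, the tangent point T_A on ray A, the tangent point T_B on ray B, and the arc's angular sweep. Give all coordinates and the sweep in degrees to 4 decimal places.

center=(-4.5955,26.2237) T_A=(-1.8134,26.5332) T_B=(-7.1559,25.0924) sweep=162.5094

bisector direction at 105.0927° = (-0.260381,0.965506)
center distance |VC| = r/sin(θ/2) = 2.799245/sin(8.7453°) = 18.410961
C = V + |VC|·bis = (-4.5955,26.2237)
T_A = V + ((C−V)·d_A)·d_A = V + 18.1969·d_A = (-1.8134,26.5332)
T_B = V + ((C−V)·d_B)·d_B = V + 18.1969·d_B = (-7.1559,25.0924)
sweep = 180° − θ = 162.5094°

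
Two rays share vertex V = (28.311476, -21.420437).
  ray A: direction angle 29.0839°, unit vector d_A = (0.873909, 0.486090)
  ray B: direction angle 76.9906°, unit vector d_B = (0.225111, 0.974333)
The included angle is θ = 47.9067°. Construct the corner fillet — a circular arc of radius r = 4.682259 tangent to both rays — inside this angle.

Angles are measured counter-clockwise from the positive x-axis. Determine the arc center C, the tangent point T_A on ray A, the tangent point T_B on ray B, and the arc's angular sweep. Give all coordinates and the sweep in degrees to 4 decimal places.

bisector direction at 53.0373° = (0.601296,0.799027)
center distance |VC| = r/sin(θ/2) = 4.682259/sin(23.9534°) = 11.532865
C = V + |VC|·bis = (35.2461,-12.2054)
T_A = V + ((C−V)·d_A)·d_A = V + 10.5396·d_A = (37.5221,-16.2972)
T_B = V + ((C−V)·d_B)·d_B = V + 10.5396·d_B = (30.6841,-11.1513)
sweep = 180° − θ = 132.0933°

center=(35.2461,-12.2054) T_A=(37.5221,-16.2972) T_B=(30.6841,-11.1513) sweep=132.0933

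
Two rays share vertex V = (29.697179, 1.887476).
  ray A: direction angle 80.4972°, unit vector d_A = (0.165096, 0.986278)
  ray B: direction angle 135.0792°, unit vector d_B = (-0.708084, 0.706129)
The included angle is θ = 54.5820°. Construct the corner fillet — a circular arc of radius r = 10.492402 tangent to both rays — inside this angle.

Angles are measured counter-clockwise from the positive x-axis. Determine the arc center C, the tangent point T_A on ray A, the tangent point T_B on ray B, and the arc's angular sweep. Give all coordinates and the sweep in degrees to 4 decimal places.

bisector direction at 107.7882° = (-0.305499,0.952192)
center distance |VC| = r/sin(θ/2) = 10.492402/sin(27.2910°) = 22.883695
C = V + |VC|·bis = (22.7062,23.6772)
T_A = V + ((C−V)·d_A)·d_A = V + 20.3365·d_A = (33.0546,21.9449)
T_B = V + ((C−V)·d_B)·d_B = V + 20.3365·d_B = (15.2972,16.2477)
sweep = 180° − θ = 125.4180°

center=(22.7062,23.6772) T_A=(33.0546,21.9449) T_B=(15.2972,16.2477) sweep=125.4180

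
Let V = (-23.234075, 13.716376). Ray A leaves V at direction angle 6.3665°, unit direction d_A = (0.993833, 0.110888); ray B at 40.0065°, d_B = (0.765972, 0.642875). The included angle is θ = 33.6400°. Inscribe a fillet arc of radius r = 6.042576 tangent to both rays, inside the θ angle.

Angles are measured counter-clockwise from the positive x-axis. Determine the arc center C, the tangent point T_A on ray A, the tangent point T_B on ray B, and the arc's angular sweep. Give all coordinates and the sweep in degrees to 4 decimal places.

bisector direction at 23.1865° = (0.919228,0.393725)
center distance |VC| = r/sin(θ/2) = 6.042576/sin(16.8200°) = 20.882125
C = V + |VC|·bis = (-4.0386,21.9382)
T_A = V + ((C−V)·d_A)·d_A = V + 19.9888·d_A = (-3.3686,15.9329)
T_B = V + ((C−V)·d_B)·d_B = V + 19.9888·d_B = (-7.9233,26.5666)
sweep = 180° − θ = 146.3600°

center=(-4.0386,21.9382) T_A=(-3.3686,15.9329) T_B=(-7.9233,26.5666) sweep=146.3600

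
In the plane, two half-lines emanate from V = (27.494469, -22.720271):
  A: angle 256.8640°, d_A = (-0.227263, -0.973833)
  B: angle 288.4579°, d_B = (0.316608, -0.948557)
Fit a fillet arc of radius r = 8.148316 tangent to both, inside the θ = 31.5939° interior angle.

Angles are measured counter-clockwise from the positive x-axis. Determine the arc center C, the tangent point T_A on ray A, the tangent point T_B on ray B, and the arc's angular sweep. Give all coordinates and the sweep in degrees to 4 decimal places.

center=(28.8841,-52.6198) T_A=(20.9490,-50.7680) T_B=(36.6132,-50.0400) sweep=148.4061

bisector direction at 272.6609° = (0.046426,-0.998922)
center distance |VC| = r/sin(θ/2) = 8.148316/sin(15.7970°) = 29.931841
C = V + |VC|·bis = (28.8841,-52.6198)
T_A = V + ((C−V)·d_A)·d_A = V + 28.8014·d_A = (20.9490,-50.7680)
T_B = V + ((C−V)·d_B)·d_B = V + 28.8014·d_B = (36.6132,-50.0400)
sweep = 180° − θ = 148.4061°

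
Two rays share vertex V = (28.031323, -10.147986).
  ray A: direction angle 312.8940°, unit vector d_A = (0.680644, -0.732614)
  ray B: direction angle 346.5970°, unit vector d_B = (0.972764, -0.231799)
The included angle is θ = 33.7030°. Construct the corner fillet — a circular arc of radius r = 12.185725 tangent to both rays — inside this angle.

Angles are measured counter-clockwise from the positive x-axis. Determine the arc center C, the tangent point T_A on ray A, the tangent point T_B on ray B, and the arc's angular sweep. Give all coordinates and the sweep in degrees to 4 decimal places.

bisector direction at 329.7455° = (0.863796,-0.503842)
center distance |VC| = r/sin(θ/2) = 12.185725/sin(16.8515°) = 42.035373
C = V + |VC|·bis = (64.3413,-31.3272)
T_A = V + ((C−V)·d_A)·d_A = V + 40.2303·d_A = (55.4139,-39.6213)
T_B = V + ((C−V)·d_B)·d_B = V + 40.2303·d_B = (67.1659,-19.4733)
sweep = 180° − θ = 146.2970°

center=(64.3413,-31.3272) T_A=(55.4139,-39.6213) T_B=(67.1659,-19.4733) sweep=146.2970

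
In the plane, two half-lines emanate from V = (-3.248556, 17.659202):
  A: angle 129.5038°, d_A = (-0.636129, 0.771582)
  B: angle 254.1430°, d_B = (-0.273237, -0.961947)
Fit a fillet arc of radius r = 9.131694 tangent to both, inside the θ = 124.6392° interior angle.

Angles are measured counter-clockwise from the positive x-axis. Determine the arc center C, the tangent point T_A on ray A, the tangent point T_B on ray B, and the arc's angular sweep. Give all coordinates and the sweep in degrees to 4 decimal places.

bisector direction at 191.8234° = (-0.978784,-0.204896)
center distance |VC| = r/sin(θ/2) = 9.131694/sin(62.3196°) = 10.311860
C = V + |VC|·bis = (-13.3416,15.5463)
T_A = V + ((C−V)·d_A)·d_A = V + 4.7903·d_A = (-6.2958,21.3553)
T_B = V + ((C−V)·d_B)·d_B = V + 4.7903·d_B = (-4.5574,13.0512)
sweep = 180° − θ = 55.3608°

center=(-13.3416,15.5463) T_A=(-6.2958,21.3553) T_B=(-4.5574,13.0512) sweep=55.3608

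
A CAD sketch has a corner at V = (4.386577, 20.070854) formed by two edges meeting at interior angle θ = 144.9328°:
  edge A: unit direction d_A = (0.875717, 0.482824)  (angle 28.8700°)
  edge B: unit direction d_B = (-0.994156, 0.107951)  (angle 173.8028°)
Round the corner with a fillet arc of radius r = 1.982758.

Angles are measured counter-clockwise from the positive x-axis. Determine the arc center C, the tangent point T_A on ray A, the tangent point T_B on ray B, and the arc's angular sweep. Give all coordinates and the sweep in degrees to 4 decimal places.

bisector direction at 101.3364° = (-0.196569,0.980490)
center distance |VC| = r/sin(θ/2) = 1.982758/sin(72.4664°) = 2.079364
C = V + |VC|·bis = (3.9778,22.1096)
T_A = V + ((C−V)·d_A)·d_A = V + 0.6264·d_A = (4.9352,20.3733)
T_B = V + ((C−V)·d_B)·d_B = V + 0.6264·d_B = (3.7638,20.1385)
sweep = 180° − θ = 35.0672°

center=(3.9778,22.1096) T_A=(4.9352,20.3733) T_B=(3.7638,20.1385) sweep=35.0672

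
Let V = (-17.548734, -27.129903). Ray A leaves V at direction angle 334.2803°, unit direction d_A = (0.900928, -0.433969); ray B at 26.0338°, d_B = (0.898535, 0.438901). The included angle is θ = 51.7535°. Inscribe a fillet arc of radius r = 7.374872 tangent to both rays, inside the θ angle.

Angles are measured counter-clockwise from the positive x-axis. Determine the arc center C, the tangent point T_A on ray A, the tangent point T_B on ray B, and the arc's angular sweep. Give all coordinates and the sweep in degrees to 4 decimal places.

bisector direction at 0.1571° = (0.999996,0.002741)
center distance |VC| = r/sin(θ/2) = 7.374872/sin(25.8768°) = 16.897918
C = V + |VC|·bis = (-0.6509,-27.0836)
T_A = V + ((C−V)·d_A)·d_A = V + 15.2036·d_A = (-3.8513,-33.7278)
T_B = V + ((C−V)·d_B)·d_B = V + 15.2036·d_B = (-3.8877,-20.4570)
sweep = 180° − θ = 128.2465°

center=(-0.6509,-27.0836) T_A=(-3.8513,-33.7278) T_B=(-3.8877,-20.4570) sweep=128.2465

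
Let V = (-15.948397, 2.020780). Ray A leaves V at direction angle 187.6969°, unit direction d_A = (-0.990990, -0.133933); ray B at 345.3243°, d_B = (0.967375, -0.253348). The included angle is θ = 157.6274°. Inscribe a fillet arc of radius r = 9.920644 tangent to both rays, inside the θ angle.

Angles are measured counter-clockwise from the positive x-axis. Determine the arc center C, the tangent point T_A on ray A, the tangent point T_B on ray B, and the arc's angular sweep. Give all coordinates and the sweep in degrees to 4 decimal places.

center=(-16.5639,-8.0732) T_A=(-17.8926,1.7580) T_B=(-14.0505,1.5237) sweep=22.3726

bisector direction at 266.5106° = (-0.060864,-0.998146)
center distance |VC| = r/sin(θ/2) = 9.920644/sin(78.8137°) = 10.112771
C = V + |VC|·bis = (-16.5639,-8.0732)
T_A = V + ((C−V)·d_A)·d_A = V + 1.9619·d_A = (-17.8926,1.7580)
T_B = V + ((C−V)·d_B)·d_B = V + 1.9619·d_B = (-14.0505,1.5237)
sweep = 180° − θ = 22.3726°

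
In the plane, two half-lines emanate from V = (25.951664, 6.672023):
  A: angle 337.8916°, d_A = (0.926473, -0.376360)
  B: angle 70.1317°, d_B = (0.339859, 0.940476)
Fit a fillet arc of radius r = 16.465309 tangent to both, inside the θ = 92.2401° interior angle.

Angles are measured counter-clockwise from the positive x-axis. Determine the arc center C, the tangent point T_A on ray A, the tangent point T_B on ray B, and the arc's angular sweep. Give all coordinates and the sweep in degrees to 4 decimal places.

bisector direction at 24.0116° = (0.913463,0.406922)
center distance |VC| = r/sin(θ/2) = 16.465309/sin(46.1200°) = 22.843303
C = V + |VC|·bis = (46.8182,15.9675)
T_A = V + ((C−V)·d_A)·d_A = V + 15.8338·d_A = (40.6213,0.7128)
T_B = V + ((C−V)·d_B)·d_B = V + 15.8338·d_B = (31.3329,21.5634)
sweep = 180° − θ = 87.7599°

center=(46.8182,15.9675) T_A=(40.6213,0.7128) T_B=(31.3329,21.5634) sweep=87.7599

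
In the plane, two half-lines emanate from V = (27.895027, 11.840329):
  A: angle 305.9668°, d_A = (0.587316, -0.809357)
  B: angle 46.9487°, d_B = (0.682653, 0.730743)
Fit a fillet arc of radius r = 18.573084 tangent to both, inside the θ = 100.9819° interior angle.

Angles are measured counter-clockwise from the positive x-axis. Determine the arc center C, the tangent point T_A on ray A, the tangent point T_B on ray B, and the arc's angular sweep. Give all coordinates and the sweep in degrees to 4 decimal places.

bisector direction at 356.4577° = (0.998090,-0.061785)
center distance |VC| = r/sin(θ/2) = 18.573084/sin(50.4909°) = 24.073239
C = V + |VC|·bis = (51.9223,10.3530)
T_A = V + ((C−V)·d_A)·d_A = V + 15.3154·d_A = (36.8900,-0.5553)
T_B = V + ((C−V)·d_B)·d_B = V + 15.3154·d_B = (38.3501,23.0319)
sweep = 180° − θ = 79.0181°

center=(51.9223,10.3530) T_A=(36.8900,-0.5553) T_B=(38.3501,23.0319) sweep=79.0181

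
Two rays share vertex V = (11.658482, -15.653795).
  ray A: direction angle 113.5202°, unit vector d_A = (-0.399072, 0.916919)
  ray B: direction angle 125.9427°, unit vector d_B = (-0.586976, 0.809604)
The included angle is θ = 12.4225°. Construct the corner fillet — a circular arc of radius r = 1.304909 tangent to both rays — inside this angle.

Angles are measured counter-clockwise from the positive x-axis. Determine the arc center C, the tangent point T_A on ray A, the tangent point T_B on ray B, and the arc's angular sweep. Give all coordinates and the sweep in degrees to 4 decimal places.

center=(5.6771,-5.1807) T_A=(6.8736,-4.6600) T_B=(4.6207,-5.9467) sweep=167.5775

bisector direction at 119.7314° = (-0.495935,0.868359)
center distance |VC| = r/sin(θ/2) = 1.304909/sin(6.2112°) = 12.060764
C = V + |VC|·bis = (5.6771,-5.1807)
T_A = V + ((C−V)·d_A)·d_A = V + 11.9900·d_A = (6.8736,-4.6600)
T_B = V + ((C−V)·d_B)·d_B = V + 11.9900·d_B = (4.6207,-5.9467)
sweep = 180° − θ = 167.5775°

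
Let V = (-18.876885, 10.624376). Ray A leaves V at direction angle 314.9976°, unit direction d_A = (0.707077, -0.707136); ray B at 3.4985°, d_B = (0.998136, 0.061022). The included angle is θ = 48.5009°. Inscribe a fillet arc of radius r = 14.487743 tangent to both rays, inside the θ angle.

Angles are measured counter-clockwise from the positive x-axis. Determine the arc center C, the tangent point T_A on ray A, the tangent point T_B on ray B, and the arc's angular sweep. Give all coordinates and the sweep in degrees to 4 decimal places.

bisector direction at 339.2480° = (0.935123,-0.354323)
center distance |VC| = r/sin(θ/2) = 14.487743/sin(24.2505°) = 35.273497
C = V + |VC|·bis = (14.1082,-1.8738)
T_A = V + ((C−V)·d_A)·d_A = V + 32.1609·d_A = (3.8634,-12.1178)
T_B = V + ((C−V)·d_B)·d_B = V + 32.1609·d_B = (13.2241,12.5869)
sweep = 180° − θ = 131.4991°

center=(14.1082,-1.8738) T_A=(3.8634,-12.1178) T_B=(13.2241,12.5869) sweep=131.4991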